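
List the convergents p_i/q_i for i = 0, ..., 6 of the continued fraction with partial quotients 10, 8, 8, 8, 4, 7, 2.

Using the convergent recurrence p_i = a_i*p_{i-1} + p_{i-2}, q_i = a_i*q_{i-1} + q_{i-2} with p_{-2}=0, p_{-1}=1, q_{-2}=1, q_{-1}=0:
  i=0: a_0=10, p_0 = 10*1 + 0 = 10, q_0 = 10*0 + 1 = 1.
  i=1: a_1=8, p_1 = 8*10 + 1 = 81, q_1 = 8*1 + 0 = 8.
  i=2: a_2=8, p_2 = 8*81 + 10 = 658, q_2 = 8*8 + 1 = 65.
  i=3: a_3=8, p_3 = 8*658 + 81 = 5345, q_3 = 8*65 + 8 = 528.
  i=4: a_4=4, p_4 = 4*5345 + 658 = 22038, q_4 = 4*528 + 65 = 2177.
  i=5: a_5=7, p_5 = 7*22038 + 5345 = 159611, q_5 = 7*2177 + 528 = 15767.
  i=6: a_6=2, p_6 = 2*159611 + 22038 = 341260, q_6 = 2*15767 + 2177 = 33711.

10/1, 81/8, 658/65, 5345/528, 22038/2177, 159611/15767, 341260/33711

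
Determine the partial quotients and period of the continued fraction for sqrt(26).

Write x_i = (sqrt(26) + m_i)/d_i with (m_0, d_0) = (0, 1). a_0 = floor(sqrt(26)) = 5, since 5^2 = 25 <= 26 < 36 = 6^2.
Iterate m_{i+1} = d_i*a_i - m_i, d_{i+1} = (26 - m_{i+1}^2)/d_i, a_{i+1} = floor((a_0 + m_{i+1})/d_{i+1}):
  m_1 = 1*5 - 0 = 5, d_1 = (26 - 5^2)/1 = 1/1 = 1, a_1 = floor((5 + 5)/1) = 10.
  m_2 = 1*10 - 5 = 5, d_2 = (26 - 5^2)/1 = 1/1 = 1: (m_2, d_2) = (m_1, d_1) = (5, 1), so from here the quotient a_1 repeats; the period length is 1.
Hence the expansion of sqrt(26) is a_0 = 5 followed by the repeating block 10 (period 1).

[5; (10)]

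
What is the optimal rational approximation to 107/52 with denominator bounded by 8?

Expand x = 107/52 as a continued fraction with the Euclidean algorithm:
  107 = 2*52 + 3, so a_0 = 2.
  52 = 17*3 + 1, so a_1 = 17.
  3 = 3*1 + 0, so a_2 = 3.
so x = [2; 17, 3].
Convergents (p_i = a_i*p_{i-1} + p_{i-2}, q_i = a_i*q_{i-1} + q_{i-2} with p_{-2}=0, p_{-1}=1, q_{-2}=1, q_{-1}=0), until the denominator exceeds 8:
  i=0: a_0=2, p_0 = 2*1 + 0 = 2, q_0 = 2*0 + 1 = 1.
  i=1: a_1=17, p_1 = 17*2 + 1 = 35, q_1 = 17*1 + 0 = 17.
q_1 = 17 > 8, so the last convergent with denominator <= 8 is p_0/q_0 = 2/1.
The closest fraction with denominator <= 8 is either p_0/q_0 or the intermediate fraction (k*p_0 + p_{-1})/(k*q_0 + q_{-1}) with the largest k >= 1 whose denominator stays <= 8; these approach x as k grows, and every other convergent or intermediate fraction in range is farther away.
Largest k: floor((8 - q_{-1})/q_0) = floor((8 - 0)/1) = 8 (using the seeds p_{-1} = 1, q_{-1} = 0).
That gives (8*2 + 1)/(8*1 + 0) = 17/8.
Compare the errors: |x - 2/1| = |107*1 - 2*52|/(52*1) = 3/52, and |x - 17/8| = |107*8 - 17*52|/(52*8) = 28/416.
Cross-multiplying, 3*416 = 1248 < 1456 = 28*52, so 3/52 is smaller: the convergent 2/1 is closer to x than 17/8.

2/1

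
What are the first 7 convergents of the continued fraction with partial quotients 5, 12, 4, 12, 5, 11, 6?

5/1, 61/12, 249/49, 3049/600, 15494/3049, 173483/34139, 1056392/207883

Using the convergent recurrence p_i = a_i*p_{i-1} + p_{i-2}, q_i = a_i*q_{i-1} + q_{i-2} with p_{-2}=0, p_{-1}=1, q_{-2}=1, q_{-1}=0:
  i=0: a_0=5, p_0 = 5*1 + 0 = 5, q_0 = 5*0 + 1 = 1.
  i=1: a_1=12, p_1 = 12*5 + 1 = 61, q_1 = 12*1 + 0 = 12.
  i=2: a_2=4, p_2 = 4*61 + 5 = 249, q_2 = 4*12 + 1 = 49.
  i=3: a_3=12, p_3 = 12*249 + 61 = 3049, q_3 = 12*49 + 12 = 600.
  i=4: a_4=5, p_4 = 5*3049 + 249 = 15494, q_4 = 5*600 + 49 = 3049.
  i=5: a_5=11, p_5 = 11*15494 + 3049 = 173483, q_5 = 11*3049 + 600 = 34139.
  i=6: a_6=6, p_6 = 6*173483 + 15494 = 1056392, q_6 = 6*34139 + 3049 = 207883.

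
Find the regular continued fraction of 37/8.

Run the Euclidean algorithm on 37 and 8; the successive quotients are the partial quotients a_0, a_1, ... (each step inverts the fractional part left over by the previous one):
  37 = 4*8 + 5, so a_0 = 4.
  8 = 1*5 + 3, so a_1 = 1.
  5 = 1*3 + 2, so a_2 = 1.
  3 = 1*2 + 1, so a_3 = 1.
  2 = 2*1 + 0, so a_4 = 2.
The remainder reaches 0 after 5 divisions, so the expansion has 5 partial quotients, read off in order.

[4; 1, 1, 1, 2]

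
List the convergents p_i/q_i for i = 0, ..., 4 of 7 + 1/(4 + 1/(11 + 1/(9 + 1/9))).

Using the convergent recurrence p_i = a_i*p_{i-1} + p_{i-2}, q_i = a_i*q_{i-1} + q_{i-2} with p_{-2}=0, p_{-1}=1, q_{-2}=1, q_{-1}=0:
  i=0: a_0=7, p_0 = 7*1 + 0 = 7, q_0 = 7*0 + 1 = 1.
  i=1: a_1=4, p_1 = 4*7 + 1 = 29, q_1 = 4*1 + 0 = 4.
  i=2: a_2=11, p_2 = 11*29 + 7 = 326, q_2 = 11*4 + 1 = 45.
  i=3: a_3=9, p_3 = 9*326 + 29 = 2963, q_3 = 9*45 + 4 = 409.
  i=4: a_4=9, p_4 = 9*2963 + 326 = 26993, q_4 = 9*409 + 45 = 3726.

7/1, 29/4, 326/45, 2963/409, 26993/3726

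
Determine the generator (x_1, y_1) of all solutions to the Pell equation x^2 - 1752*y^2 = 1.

First expand sqrt(1752) as a continued fraction. With x_i = (sqrt(1752) + m_i)/d_i and (m_0, d_0) = (0, 1): a_0 = floor(sqrt(1752)) = 41, since 41^2 = 1681 <= 1752 < 1764 = 42^2.
Iterate m_{i+1} = d_i*a_i - m_i, d_{i+1} = (1752 - m_{i+1}^2)/d_i, a_{i+1} = floor((a_0 + m_{i+1})/d_{i+1}):
  m_1 = 1*41 - 0 = 41, d_1 = (1752 - 41^2)/1 = 71/1 = 71, a_1 = floor((41 + 41)/71) = 1.
  m_2 = 71*1 - 41 = 30, d_2 = (1752 - 30^2)/71 = 852/71 = 12, a_2 = floor((41 + 30)/12) = 5.
  m_3 = 12*5 - 30 = 30, d_3 = (1752 - 30^2)/12 = 852/12 = 71, a_3 = floor((41 + 30)/71) = 1.
  m_4 = 71*1 - 30 = 41, d_4 = (1752 - 41^2)/71 = 71/71 = 1, a_4 = floor((41 + 41)/1) = 82.
  m_5 = 1*82 - 41 = 41, d_5 = (1752 - 41^2)/1 = 71/1 = 71: (m_5, d_5) = (m_1, d_1) = (41, 71), so from here the quotients repeat a_1, ..., a_4; the period length is 4.
So sqrt(1752) = [41; (1, 5, 1, 82)] with period length k = 4.
k is even, so the fundamental solution of x^2 - 1752y^2 = 1 is (p_{k-1}, q_{k-1}) = (p_3, q_3); compute convergents through index 3.
Convergents (p_i = a_i*p_{i-1} + p_{i-2}, q_i = a_i*q_{i-1} + q_{i-2} with p_{-2}=0, p_{-1}=1, q_{-2}=1, q_{-1}=0):
  i=0: a_0=41, p_0 = 41*1 + 0 = 41, q_0 = 41*0 + 1 = 1.
  i=1: a_1=1, p_1 = 1*41 + 1 = 42, q_1 = 1*1 + 0 = 1.
  i=2: a_2=5, p_2 = 5*42 + 41 = 251, q_2 = 5*1 + 1 = 6.
  i=3: a_3=1, p_3 = 1*251 + 42 = 293, q_3 = 1*6 + 1 = 7.
Check: 293^2 - 1752*7^2 = 85849 - 85848 = 1, so (x, y) = (293, 7) solves the equation, and by the theorem it is the least positive solution.

(x, y) = (293, 7)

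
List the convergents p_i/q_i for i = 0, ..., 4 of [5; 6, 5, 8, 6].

Using the convergent recurrence p_i = a_i*p_{i-1} + p_{i-2}, q_i = a_i*q_{i-1} + q_{i-2} with p_{-2}=0, p_{-1}=1, q_{-2}=1, q_{-1}=0:
  i=0: a_0=5, p_0 = 5*1 + 0 = 5, q_0 = 5*0 + 1 = 1.
  i=1: a_1=6, p_1 = 6*5 + 1 = 31, q_1 = 6*1 + 0 = 6.
  i=2: a_2=5, p_2 = 5*31 + 5 = 160, q_2 = 5*6 + 1 = 31.
  i=3: a_3=8, p_3 = 8*160 + 31 = 1311, q_3 = 8*31 + 6 = 254.
  i=4: a_4=6, p_4 = 6*1311 + 160 = 8026, q_4 = 6*254 + 31 = 1555.

5/1, 31/6, 160/31, 1311/254, 8026/1555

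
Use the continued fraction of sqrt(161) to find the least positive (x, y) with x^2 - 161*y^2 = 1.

(x, y) = (11775, 928)

First expand sqrt(161) as a continued fraction. With x_i = (sqrt(161) + m_i)/d_i and (m_0, d_0) = (0, 1): a_0 = floor(sqrt(161)) = 12, since 12^2 = 144 <= 161 < 169 = 13^2.
Iterate m_{i+1} = d_i*a_i - m_i, d_{i+1} = (161 - m_{i+1}^2)/d_i, a_{i+1} = floor((a_0 + m_{i+1})/d_{i+1}):
  m_1 = 1*12 - 0 = 12, d_1 = (161 - 12^2)/1 = 17/1 = 17, a_1 = floor((12 + 12)/17) = 1.
  m_2 = 17*1 - 12 = 5, d_2 = (161 - 5^2)/17 = 136/17 = 8, a_2 = floor((12 + 5)/8) = 2.
  m_3 = 8*2 - 5 = 11, d_3 = (161 - 11^2)/8 = 40/8 = 5, a_3 = floor((12 + 11)/5) = 4.
  m_4 = 5*4 - 11 = 9, d_4 = (161 - 9^2)/5 = 80/5 = 16, a_4 = floor((12 + 9)/16) = 1.
  m_5 = 16*1 - 9 = 7, d_5 = (161 - 7^2)/16 = 112/16 = 7, a_5 = floor((12 + 7)/7) = 2.
  m_6 = 7*2 - 7 = 7, d_6 = (161 - 7^2)/7 = 112/7 = 16, a_6 = floor((12 + 7)/16) = 1.
  m_7 = 16*1 - 7 = 9, d_7 = (161 - 9^2)/16 = 80/16 = 5, a_7 = floor((12 + 9)/5) = 4.
  m_8 = 5*4 - 9 = 11, d_8 = (161 - 11^2)/5 = 40/5 = 8, a_8 = floor((12 + 11)/8) = 2.
  m_9 = 8*2 - 11 = 5, d_9 = (161 - 5^2)/8 = 136/8 = 17, a_9 = floor((12 + 5)/17) = 1.
  m_10 = 17*1 - 5 = 12, d_10 = (161 - 12^2)/17 = 17/17 = 1, a_10 = floor((12 + 12)/1) = 24.
  m_11 = 1*24 - 12 = 12, d_11 = (161 - 12^2)/1 = 17/1 = 17: (m_11, d_11) = (m_1, d_1) = (12, 17), so from here the quotients repeat a_1, ..., a_10; the period length is 10.
So sqrt(161) = [12; (1, 2, 4, 1, 2, 1, 4, 2, 1, 24)] with period length k = 10.
k is even, so the fundamental solution of x^2 - 161y^2 = 1 is (p_{k-1}, q_{k-1}) = (p_9, q_9); compute convergents through index 9.
Convergents (p_i = a_i*p_{i-1} + p_{i-2}, q_i = a_i*q_{i-1} + q_{i-2} with p_{-2}=0, p_{-1}=1, q_{-2}=1, q_{-1}=0):
  i=0: a_0=12, p_0 = 12*1 + 0 = 12, q_0 = 12*0 + 1 = 1.
  i=1: a_1=1, p_1 = 1*12 + 1 = 13, q_1 = 1*1 + 0 = 1.
  i=2: a_2=2, p_2 = 2*13 + 12 = 38, q_2 = 2*1 + 1 = 3.
  i=3: a_3=4, p_3 = 4*38 + 13 = 165, q_3 = 4*3 + 1 = 13.
  i=4: a_4=1, p_4 = 1*165 + 38 = 203, q_4 = 1*13 + 3 = 16.
  i=5: a_5=2, p_5 = 2*203 + 165 = 571, q_5 = 2*16 + 13 = 45.
  i=6: a_6=1, p_6 = 1*571 + 203 = 774, q_6 = 1*45 + 16 = 61.
  i=7: a_7=4, p_7 = 4*774 + 571 = 3667, q_7 = 4*61 + 45 = 289.
  i=8: a_8=2, p_8 = 2*3667 + 774 = 8108, q_8 = 2*289 + 61 = 639.
  i=9: a_9=1, p_9 = 1*8108 + 3667 = 11775, q_9 = 1*639 + 289 = 928.
Check: 11775^2 - 161*928^2 = 138650625 - 138650624 = 1, so (x, y) = (11775, 928) solves the equation, and by the theorem it is the least positive solution.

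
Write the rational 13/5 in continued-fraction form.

Run the Euclidean algorithm on 13 and 5; the successive quotients are the partial quotients a_0, a_1, ... (each step inverts the fractional part left over by the previous one):
  13 = 2*5 + 3, so a_0 = 2.
  5 = 1*3 + 2, so a_1 = 1.
  3 = 1*2 + 1, so a_2 = 1.
  2 = 2*1 + 0, so a_3 = 2.
The remainder reaches 0 after 4 divisions, so the expansion has 4 partial quotients, read off in order.

[2; 1, 1, 2]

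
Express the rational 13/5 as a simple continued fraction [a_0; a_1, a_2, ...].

Run the Euclidean algorithm on 13 and 5; the successive quotients are the partial quotients a_0, a_1, ... (each step inverts the fractional part left over by the previous one):
  13 = 2*5 + 3, so a_0 = 2.
  5 = 1*3 + 2, so a_1 = 1.
  3 = 1*2 + 1, so a_2 = 1.
  2 = 2*1 + 0, so a_3 = 2.
The remainder reaches 0 after 4 divisions, so the expansion has 4 partial quotients, read off in order.

[2; 1, 1, 2]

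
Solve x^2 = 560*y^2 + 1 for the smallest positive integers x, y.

First expand sqrt(560) as a continued fraction. With x_i = (sqrt(560) + m_i)/d_i and (m_0, d_0) = (0, 1): a_0 = floor(sqrt(560)) = 23, since 23^2 = 529 <= 560 < 576 = 24^2.
Iterate m_{i+1} = d_i*a_i - m_i, d_{i+1} = (560 - m_{i+1}^2)/d_i, a_{i+1} = floor((a_0 + m_{i+1})/d_{i+1}):
  m_1 = 1*23 - 0 = 23, d_1 = (560 - 23^2)/1 = 31/1 = 31, a_1 = floor((23 + 23)/31) = 1.
  m_2 = 31*1 - 23 = 8, d_2 = (560 - 8^2)/31 = 496/31 = 16, a_2 = floor((23 + 8)/16) = 1.
  m_3 = 16*1 - 8 = 8, d_3 = (560 - 8^2)/16 = 496/16 = 31, a_3 = floor((23 + 8)/31) = 1.
  m_4 = 31*1 - 8 = 23, d_4 = (560 - 23^2)/31 = 31/31 = 1, a_4 = floor((23 + 23)/1) = 46.
  m_5 = 1*46 - 23 = 23, d_5 = (560 - 23^2)/1 = 31/1 = 31: (m_5, d_5) = (m_1, d_1) = (23, 31), so from here the quotients repeat a_1, ..., a_4; the period length is 4.
So sqrt(560) = [23; (1, 1, 1, 46)] with period length k = 4.
k is even, so the fundamental solution of x^2 - 560y^2 = 1 is (p_{k-1}, q_{k-1}) = (p_3, q_3); compute convergents through index 3.
Convergents (p_i = a_i*p_{i-1} + p_{i-2}, q_i = a_i*q_{i-1} + q_{i-2} with p_{-2}=0, p_{-1}=1, q_{-2}=1, q_{-1}=0):
  i=0: a_0=23, p_0 = 23*1 + 0 = 23, q_0 = 23*0 + 1 = 1.
  i=1: a_1=1, p_1 = 1*23 + 1 = 24, q_1 = 1*1 + 0 = 1.
  i=2: a_2=1, p_2 = 1*24 + 23 = 47, q_2 = 1*1 + 1 = 2.
  i=3: a_3=1, p_3 = 1*47 + 24 = 71, q_3 = 1*2 + 1 = 3.
Check: 71^2 - 560*3^2 = 5041 - 5040 = 1, so (x, y) = (71, 3) solves the equation, and by the theorem it is the least positive solution.

(x, y) = (71, 3)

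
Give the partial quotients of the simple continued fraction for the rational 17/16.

[1; 16]

Run the Euclidean algorithm on 17 and 16; the successive quotients are the partial quotients a_0, a_1, ... (each step inverts the fractional part left over by the previous one):
  17 = 1*16 + 1, so a_0 = 1.
  16 = 16*1 + 0, so a_1 = 16.
The remainder reaches 0 after 2 divisions, so the expansion has 2 partial quotients, read off in order.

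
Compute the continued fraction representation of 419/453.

[0; 1, 12, 3, 11]

Run the Euclidean algorithm on 419 and 453; the successive quotients are the partial quotients a_0, a_1, ... (each step inverts the fractional part left over by the previous one):
  419 = 0*453 + 419, so a_0 = 0.
  453 = 1*419 + 34, so a_1 = 1.
  419 = 12*34 + 11, so a_2 = 12.
  34 = 3*11 + 1, so a_3 = 3.
  11 = 11*1 + 0, so a_4 = 11.
The remainder reaches 0 after 5 divisions, so the expansion has 5 partial quotients, read off in order.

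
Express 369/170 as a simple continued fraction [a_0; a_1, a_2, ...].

Run the Euclidean algorithm on 369 and 170; the successive quotients are the partial quotients a_0, a_1, ... (each step inverts the fractional part left over by the previous one):
  369 = 2*170 + 29, so a_0 = 2.
  170 = 5*29 + 25, so a_1 = 5.
  29 = 1*25 + 4, so a_2 = 1.
  25 = 6*4 + 1, so a_3 = 6.
  4 = 4*1 + 0, so a_4 = 4.
The remainder reaches 0 after 5 divisions, so the expansion has 5 partial quotients, read off in order.

[2; 5, 1, 6, 4]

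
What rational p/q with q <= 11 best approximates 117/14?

92/11

Expand x = 117/14 as a continued fraction with the Euclidean algorithm:
  117 = 8*14 + 5, so a_0 = 8.
  14 = 2*5 + 4, so a_1 = 2.
  5 = 1*4 + 1, so a_2 = 1.
  4 = 4*1 + 0, so a_3 = 4.
so x = [8; 2, 1, 4].
Convergents (p_i = a_i*p_{i-1} + p_{i-2}, q_i = a_i*q_{i-1} + q_{i-2} with p_{-2}=0, p_{-1}=1, q_{-2}=1, q_{-1}=0), until the denominator exceeds 11:
  i=0: a_0=8, p_0 = 8*1 + 0 = 8, q_0 = 8*0 + 1 = 1.
  i=1: a_1=2, p_1 = 2*8 + 1 = 17, q_1 = 2*1 + 0 = 2.
  i=2: a_2=1, p_2 = 1*17 + 8 = 25, q_2 = 1*2 + 1 = 3.
  i=3: a_3=4, p_3 = 4*25 + 17 = 117, q_3 = 4*3 + 2 = 14.
q_3 = 14 > 11, so the last convergent with denominator <= 11 is p_2/q_2 = 25/3.
The closest fraction with denominator <= 11 is either p_2/q_2 or the intermediate fraction (k*p_2 + p_1)/(k*q_2 + q_1) with the largest k >= 1 whose denominator stays <= 11; these approach x as k grows, and every other convergent or intermediate fraction in range is farther away.
Largest k: floor((11 - q_1)/q_2) = floor((11 - 2)/3) = 3.
That gives (3*25 + 17)/(3*3 + 2) = 92/11.
Compare the errors: |x - 25/3| = |117*3 - 25*14|/(14*3) = 1/42, and |x - 92/11| = |117*11 - 92*14|/(14*11) = 1/154.
Cross-multiplying, 1*42 = 42 < 154 = 1*154, so 1/154 is smaller: the intermediate fraction 92/11 is closer to x than 25/3.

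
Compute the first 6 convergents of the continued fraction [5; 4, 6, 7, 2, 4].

5/1, 21/4, 131/25, 938/179, 2007/383, 8966/1711

Using the convergent recurrence p_i = a_i*p_{i-1} + p_{i-2}, q_i = a_i*q_{i-1} + q_{i-2} with p_{-2}=0, p_{-1}=1, q_{-2}=1, q_{-1}=0:
  i=0: a_0=5, p_0 = 5*1 + 0 = 5, q_0 = 5*0 + 1 = 1.
  i=1: a_1=4, p_1 = 4*5 + 1 = 21, q_1 = 4*1 + 0 = 4.
  i=2: a_2=6, p_2 = 6*21 + 5 = 131, q_2 = 6*4 + 1 = 25.
  i=3: a_3=7, p_3 = 7*131 + 21 = 938, q_3 = 7*25 + 4 = 179.
  i=4: a_4=2, p_4 = 2*938 + 131 = 2007, q_4 = 2*179 + 25 = 383.
  i=5: a_5=4, p_5 = 4*2007 + 938 = 8966, q_5 = 4*383 + 179 = 1711.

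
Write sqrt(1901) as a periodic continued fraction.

[43; (1, 1, 1, 1, 86)]

Write x_i = (sqrt(1901) + m_i)/d_i with (m_0, d_0) = (0, 1). a_0 = floor(sqrt(1901)) = 43, since 43^2 = 1849 <= 1901 < 1936 = 44^2.
Iterate m_{i+1} = d_i*a_i - m_i, d_{i+1} = (1901 - m_{i+1}^2)/d_i, a_{i+1} = floor((a_0 + m_{i+1})/d_{i+1}):
  m_1 = 1*43 - 0 = 43, d_1 = (1901 - 43^2)/1 = 52/1 = 52, a_1 = floor((43 + 43)/52) = 1.
  m_2 = 52*1 - 43 = 9, d_2 = (1901 - 9^2)/52 = 1820/52 = 35, a_2 = floor((43 + 9)/35) = 1.
  m_3 = 35*1 - 9 = 26, d_3 = (1901 - 26^2)/35 = 1225/35 = 35, a_3 = floor((43 + 26)/35) = 1.
  m_4 = 35*1 - 26 = 9, d_4 = (1901 - 9^2)/35 = 1820/35 = 52, a_4 = floor((43 + 9)/52) = 1.
  m_5 = 52*1 - 9 = 43, d_5 = (1901 - 43^2)/52 = 52/52 = 1, a_5 = floor((43 + 43)/1) = 86.
  m_6 = 1*86 - 43 = 43, d_6 = (1901 - 43^2)/1 = 52/1 = 52: (m_6, d_6) = (m_1, d_1) = (43, 52), so from here the quotients repeat a_1, ..., a_5; the period length is 5.
Hence the expansion of sqrt(1901) is a_0 = 43 followed by the repeating block 1, 1, 1, 1, 86 (period 5).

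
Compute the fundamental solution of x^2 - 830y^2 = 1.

(x, y) = (146411, 5082)

First expand sqrt(830) as a continued fraction. With x_i = (sqrt(830) + m_i)/d_i and (m_0, d_0) = (0, 1): a_0 = floor(sqrt(830)) = 28, since 28^2 = 784 <= 830 < 841 = 29^2.
Iterate m_{i+1} = d_i*a_i - m_i, d_{i+1} = (830 - m_{i+1}^2)/d_i, a_{i+1} = floor((a_0 + m_{i+1})/d_{i+1}):
  m_1 = 1*28 - 0 = 28, d_1 = (830 - 28^2)/1 = 46/1 = 46, a_1 = floor((28 + 28)/46) = 1.
  m_2 = 46*1 - 28 = 18, d_2 = (830 - 18^2)/46 = 506/46 = 11, a_2 = floor((28 + 18)/11) = 4.
  m_3 = 11*4 - 18 = 26, d_3 = (830 - 26^2)/11 = 154/11 = 14, a_3 = floor((28 + 26)/14) = 3.
  m_4 = 14*3 - 26 = 16, d_4 = (830 - 16^2)/14 = 574/14 = 41, a_4 = floor((28 + 16)/41) = 1.
  m_5 = 41*1 - 16 = 25, d_5 = (830 - 25^2)/41 = 205/41 = 5, a_5 = floor((28 + 25)/5) = 10.
  m_6 = 5*10 - 25 = 25, d_6 = (830 - 25^2)/5 = 205/5 = 41, a_6 = floor((28 + 25)/41) = 1.
  m_7 = 41*1 - 25 = 16, d_7 = (830 - 16^2)/41 = 574/41 = 14, a_7 = floor((28 + 16)/14) = 3.
  m_8 = 14*3 - 16 = 26, d_8 = (830 - 26^2)/14 = 154/14 = 11, a_8 = floor((28 + 26)/11) = 4.
  m_9 = 11*4 - 26 = 18, d_9 = (830 - 18^2)/11 = 506/11 = 46, a_9 = floor((28 + 18)/46) = 1.
  m_10 = 46*1 - 18 = 28, d_10 = (830 - 28^2)/46 = 46/46 = 1, a_10 = floor((28 + 28)/1) = 56.
  m_11 = 1*56 - 28 = 28, d_11 = (830 - 28^2)/1 = 46/1 = 46: (m_11, d_11) = (m_1, d_1) = (28, 46), so from here the quotients repeat a_1, ..., a_10; the period length is 10.
So sqrt(830) = [28; (1, 4, 3, 1, 10, 1, 3, 4, 1, 56)] with period length k = 10.
k is even, so the fundamental solution of x^2 - 830y^2 = 1 is (p_{k-1}, q_{k-1}) = (p_9, q_9); compute convergents through index 9.
Convergents (p_i = a_i*p_{i-1} + p_{i-2}, q_i = a_i*q_{i-1} + q_{i-2} with p_{-2}=0, p_{-1}=1, q_{-2}=1, q_{-1}=0):
  i=0: a_0=28, p_0 = 28*1 + 0 = 28, q_0 = 28*0 + 1 = 1.
  i=1: a_1=1, p_1 = 1*28 + 1 = 29, q_1 = 1*1 + 0 = 1.
  i=2: a_2=4, p_2 = 4*29 + 28 = 144, q_2 = 4*1 + 1 = 5.
  i=3: a_3=3, p_3 = 3*144 + 29 = 461, q_3 = 3*5 + 1 = 16.
  i=4: a_4=1, p_4 = 1*461 + 144 = 605, q_4 = 1*16 + 5 = 21.
  i=5: a_5=10, p_5 = 10*605 + 461 = 6511, q_5 = 10*21 + 16 = 226.
  i=6: a_6=1, p_6 = 1*6511 + 605 = 7116, q_6 = 1*226 + 21 = 247.
  i=7: a_7=3, p_7 = 3*7116 + 6511 = 27859, q_7 = 3*247 + 226 = 967.
  i=8: a_8=4, p_8 = 4*27859 + 7116 = 118552, q_8 = 4*967 + 247 = 4115.
  i=9: a_9=1, p_9 = 1*118552 + 27859 = 146411, q_9 = 1*4115 + 967 = 5082.
Check: 146411^2 - 830*5082^2 = 21436180921 - 21436180920 = 1, so (x, y) = (146411, 5082) solves the equation, and by the theorem it is the least positive solution.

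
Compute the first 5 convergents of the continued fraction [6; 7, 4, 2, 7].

Using the convergent recurrence p_i = a_i*p_{i-1} + p_{i-2}, q_i = a_i*q_{i-1} + q_{i-2} with p_{-2}=0, p_{-1}=1, q_{-2}=1, q_{-1}=0:
  i=0: a_0=6, p_0 = 6*1 + 0 = 6, q_0 = 6*0 + 1 = 1.
  i=1: a_1=7, p_1 = 7*6 + 1 = 43, q_1 = 7*1 + 0 = 7.
  i=2: a_2=4, p_2 = 4*43 + 6 = 178, q_2 = 4*7 + 1 = 29.
  i=3: a_3=2, p_3 = 2*178 + 43 = 399, q_3 = 2*29 + 7 = 65.
  i=4: a_4=7, p_4 = 7*399 + 178 = 2971, q_4 = 7*65 + 29 = 484.

6/1, 43/7, 178/29, 399/65, 2971/484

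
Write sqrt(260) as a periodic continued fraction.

[16; (8, 32)]

Write x_i = (sqrt(260) + m_i)/d_i with (m_0, d_0) = (0, 1). a_0 = floor(sqrt(260)) = 16, since 16^2 = 256 <= 260 < 289 = 17^2.
Iterate m_{i+1} = d_i*a_i - m_i, d_{i+1} = (260 - m_{i+1}^2)/d_i, a_{i+1} = floor((a_0 + m_{i+1})/d_{i+1}):
  m_1 = 1*16 - 0 = 16, d_1 = (260 - 16^2)/1 = 4/1 = 4, a_1 = floor((16 + 16)/4) = 8.
  m_2 = 4*8 - 16 = 16, d_2 = (260 - 16^2)/4 = 4/4 = 1, a_2 = floor((16 + 16)/1) = 32.
  m_3 = 1*32 - 16 = 16, d_3 = (260 - 16^2)/1 = 4/1 = 4: (m_3, d_3) = (m_1, d_1) = (16, 4), so from here the quotients repeat a_1, a_2; the period length is 2.
Hence the expansion of sqrt(260) is a_0 = 16 followed by the repeating block 8, 32 (period 2).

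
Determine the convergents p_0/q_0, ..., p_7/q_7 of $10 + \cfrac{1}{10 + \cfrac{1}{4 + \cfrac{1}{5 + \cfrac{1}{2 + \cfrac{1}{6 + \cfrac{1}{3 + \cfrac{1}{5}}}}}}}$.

Using the convergent recurrence p_i = a_i*p_{i-1} + p_{i-2}, q_i = a_i*q_{i-1} + q_{i-2} with p_{-2}=0, p_{-1}=1, q_{-2}=1, q_{-1}=0:
  i=0: a_0=10, p_0 = 10*1 + 0 = 10, q_0 = 10*0 + 1 = 1.
  i=1: a_1=10, p_1 = 10*10 + 1 = 101, q_1 = 10*1 + 0 = 10.
  i=2: a_2=4, p_2 = 4*101 + 10 = 414, q_2 = 4*10 + 1 = 41.
  i=3: a_3=5, p_3 = 5*414 + 101 = 2171, q_3 = 5*41 + 10 = 215.
  i=4: a_4=2, p_4 = 2*2171 + 414 = 4756, q_4 = 2*215 + 41 = 471.
  i=5: a_5=6, p_5 = 6*4756 + 2171 = 30707, q_5 = 6*471 + 215 = 3041.
  i=6: a_6=3, p_6 = 3*30707 + 4756 = 96877, q_6 = 3*3041 + 471 = 9594.
  i=7: a_7=5, p_7 = 5*96877 + 30707 = 515092, q_7 = 5*9594 + 3041 = 51011.

10/1, 101/10, 414/41, 2171/215, 4756/471, 30707/3041, 96877/9594, 515092/51011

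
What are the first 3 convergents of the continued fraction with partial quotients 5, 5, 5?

Using the convergent recurrence p_i = a_i*p_{i-1} + p_{i-2}, q_i = a_i*q_{i-1} + q_{i-2} with p_{-2}=0, p_{-1}=1, q_{-2}=1, q_{-1}=0:
  i=0: a_0=5, p_0 = 5*1 + 0 = 5, q_0 = 5*0 + 1 = 1.
  i=1: a_1=5, p_1 = 5*5 + 1 = 26, q_1 = 5*1 + 0 = 5.
  i=2: a_2=5, p_2 = 5*26 + 5 = 135, q_2 = 5*5 + 1 = 26.

5/1, 26/5, 135/26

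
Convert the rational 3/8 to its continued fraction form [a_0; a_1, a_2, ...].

[0; 2, 1, 2]

Run the Euclidean algorithm on 3 and 8; the successive quotients are the partial quotients a_0, a_1, ... (each step inverts the fractional part left over by the previous one):
  3 = 0*8 + 3, so a_0 = 0.
  8 = 2*3 + 2, so a_1 = 2.
  3 = 1*2 + 1, so a_2 = 1.
  2 = 2*1 + 0, so a_3 = 2.
The remainder reaches 0 after 4 divisions, so the expansion has 4 partial quotients, read off in order.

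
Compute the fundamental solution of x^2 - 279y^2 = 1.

(x, y) = (1520, 91)

First expand sqrt(279) as a continued fraction. With x_i = (sqrt(279) + m_i)/d_i and (m_0, d_0) = (0, 1): a_0 = floor(sqrt(279)) = 16, since 16^2 = 256 <= 279 < 289 = 17^2.
Iterate m_{i+1} = d_i*a_i - m_i, d_{i+1} = (279 - m_{i+1}^2)/d_i, a_{i+1} = floor((a_0 + m_{i+1})/d_{i+1}):
  m_1 = 1*16 - 0 = 16, d_1 = (279 - 16^2)/1 = 23/1 = 23, a_1 = floor((16 + 16)/23) = 1.
  m_2 = 23*1 - 16 = 7, d_2 = (279 - 7^2)/23 = 230/23 = 10, a_2 = floor((16 + 7)/10) = 2.
  m_3 = 10*2 - 7 = 13, d_3 = (279 - 13^2)/10 = 110/10 = 11, a_3 = floor((16 + 13)/11) = 2.
  m_4 = 11*2 - 13 = 9, d_4 = (279 - 9^2)/11 = 198/11 = 18, a_4 = floor((16 + 9)/18) = 1.
  m_5 = 18*1 - 9 = 9, d_5 = (279 - 9^2)/18 = 198/18 = 11, a_5 = floor((16 + 9)/11) = 2.
  m_6 = 11*2 - 9 = 13, d_6 = (279 - 13^2)/11 = 110/11 = 10, a_6 = floor((16 + 13)/10) = 2.
  m_7 = 10*2 - 13 = 7, d_7 = (279 - 7^2)/10 = 230/10 = 23, a_7 = floor((16 + 7)/23) = 1.
  m_8 = 23*1 - 7 = 16, d_8 = (279 - 16^2)/23 = 23/23 = 1, a_8 = floor((16 + 16)/1) = 32.
  m_9 = 1*32 - 16 = 16, d_9 = (279 - 16^2)/1 = 23/1 = 23: (m_9, d_9) = (m_1, d_1) = (16, 23), so from here the quotients repeat a_1, ..., a_8; the period length is 8.
So sqrt(279) = [16; (1, 2, 2, 1, 2, 2, 1, 32)] with period length k = 8.
k is even, so the fundamental solution of x^2 - 279y^2 = 1 is (p_{k-1}, q_{k-1}) = (p_7, q_7); compute convergents through index 7.
Convergents (p_i = a_i*p_{i-1} + p_{i-2}, q_i = a_i*q_{i-1} + q_{i-2} with p_{-2}=0, p_{-1}=1, q_{-2}=1, q_{-1}=0):
  i=0: a_0=16, p_0 = 16*1 + 0 = 16, q_0 = 16*0 + 1 = 1.
  i=1: a_1=1, p_1 = 1*16 + 1 = 17, q_1 = 1*1 + 0 = 1.
  i=2: a_2=2, p_2 = 2*17 + 16 = 50, q_2 = 2*1 + 1 = 3.
  i=3: a_3=2, p_3 = 2*50 + 17 = 117, q_3 = 2*3 + 1 = 7.
  i=4: a_4=1, p_4 = 1*117 + 50 = 167, q_4 = 1*7 + 3 = 10.
  i=5: a_5=2, p_5 = 2*167 + 117 = 451, q_5 = 2*10 + 7 = 27.
  i=6: a_6=2, p_6 = 2*451 + 167 = 1069, q_6 = 2*27 + 10 = 64.
  i=7: a_7=1, p_7 = 1*1069 + 451 = 1520, q_7 = 1*64 + 27 = 91.
Check: 1520^2 - 279*91^2 = 2310400 - 2310399 = 1, so (x, y) = (1520, 91) solves the equation, and by the theorem it is the least positive solution.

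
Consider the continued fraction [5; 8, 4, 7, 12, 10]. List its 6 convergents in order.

5/1, 41/8, 169/33, 1224/239, 14857/2901, 149794/29249

Using the convergent recurrence p_i = a_i*p_{i-1} + p_{i-2}, q_i = a_i*q_{i-1} + q_{i-2} with p_{-2}=0, p_{-1}=1, q_{-2}=1, q_{-1}=0:
  i=0: a_0=5, p_0 = 5*1 + 0 = 5, q_0 = 5*0 + 1 = 1.
  i=1: a_1=8, p_1 = 8*5 + 1 = 41, q_1 = 8*1 + 0 = 8.
  i=2: a_2=4, p_2 = 4*41 + 5 = 169, q_2 = 4*8 + 1 = 33.
  i=3: a_3=7, p_3 = 7*169 + 41 = 1224, q_3 = 7*33 + 8 = 239.
  i=4: a_4=12, p_4 = 12*1224 + 169 = 14857, q_4 = 12*239 + 33 = 2901.
  i=5: a_5=10, p_5 = 10*14857 + 1224 = 149794, q_5 = 10*2901 + 239 = 29249.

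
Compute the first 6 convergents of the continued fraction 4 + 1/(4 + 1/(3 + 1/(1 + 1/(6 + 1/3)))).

4/1, 17/4, 55/13, 72/17, 487/115, 1533/362

Using the convergent recurrence p_i = a_i*p_{i-1} + p_{i-2}, q_i = a_i*q_{i-1} + q_{i-2} with p_{-2}=0, p_{-1}=1, q_{-2}=1, q_{-1}=0:
  i=0: a_0=4, p_0 = 4*1 + 0 = 4, q_0 = 4*0 + 1 = 1.
  i=1: a_1=4, p_1 = 4*4 + 1 = 17, q_1 = 4*1 + 0 = 4.
  i=2: a_2=3, p_2 = 3*17 + 4 = 55, q_2 = 3*4 + 1 = 13.
  i=3: a_3=1, p_3 = 1*55 + 17 = 72, q_3 = 1*13 + 4 = 17.
  i=4: a_4=6, p_4 = 6*72 + 55 = 487, q_4 = 6*17 + 13 = 115.
  i=5: a_5=3, p_5 = 3*487 + 72 = 1533, q_5 = 3*115 + 17 = 362.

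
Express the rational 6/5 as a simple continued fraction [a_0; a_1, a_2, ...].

Run the Euclidean algorithm on 6 and 5; the successive quotients are the partial quotients a_0, a_1, ... (each step inverts the fractional part left over by the previous one):
  6 = 1*5 + 1, so a_0 = 1.
  5 = 5*1 + 0, so a_1 = 5.
The remainder reaches 0 after 2 divisions, so the expansion has 2 partial quotients, read off in order.

[1; 5]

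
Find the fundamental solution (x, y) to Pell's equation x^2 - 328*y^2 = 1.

First expand sqrt(328) as a continued fraction. With x_i = (sqrt(328) + m_i)/d_i and (m_0, d_0) = (0, 1): a_0 = floor(sqrt(328)) = 18, since 18^2 = 324 <= 328 < 361 = 19^2.
Iterate m_{i+1} = d_i*a_i - m_i, d_{i+1} = (328 - m_{i+1}^2)/d_i, a_{i+1} = floor((a_0 + m_{i+1})/d_{i+1}):
  m_1 = 1*18 - 0 = 18, d_1 = (328 - 18^2)/1 = 4/1 = 4, a_1 = floor((18 + 18)/4) = 9.
  m_2 = 4*9 - 18 = 18, d_2 = (328 - 18^2)/4 = 4/4 = 1, a_2 = floor((18 + 18)/1) = 36.
  m_3 = 1*36 - 18 = 18, d_3 = (328 - 18^2)/1 = 4/1 = 4: (m_3, d_3) = (m_1, d_1) = (18, 4), so from here the quotients repeat a_1, a_2; the period length is 2.
So sqrt(328) = [18; (9, 36)] with period length k = 2.
k is even, so the fundamental solution of x^2 - 328y^2 = 1 is (p_{k-1}, q_{k-1}) = (p_1, q_1); compute convergents through index 1.
Convergents (p_i = a_i*p_{i-1} + p_{i-2}, q_i = a_i*q_{i-1} + q_{i-2} with p_{-2}=0, p_{-1}=1, q_{-2}=1, q_{-1}=0):
  i=0: a_0=18, p_0 = 18*1 + 0 = 18, q_0 = 18*0 + 1 = 1.
  i=1: a_1=9, p_1 = 9*18 + 1 = 163, q_1 = 9*1 + 0 = 9.
Check: 163^2 - 328*9^2 = 26569 - 26568 = 1, so (x, y) = (163, 9) solves the equation, and by the theorem it is the least positive solution.

(x, y) = (163, 9)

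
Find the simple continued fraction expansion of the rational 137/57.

[2; 2, 2, 11]

Run the Euclidean algorithm on 137 and 57; the successive quotients are the partial quotients a_0, a_1, ... (each step inverts the fractional part left over by the previous one):
  137 = 2*57 + 23, so a_0 = 2.
  57 = 2*23 + 11, so a_1 = 2.
  23 = 2*11 + 1, so a_2 = 2.
  11 = 11*1 + 0, so a_3 = 11.
The remainder reaches 0 after 4 divisions, so the expansion has 4 partial quotients, read off in order.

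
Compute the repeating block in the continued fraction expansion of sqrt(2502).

[50; (50, 100)]

Write x_i = (sqrt(2502) + m_i)/d_i with (m_0, d_0) = (0, 1). a_0 = floor(sqrt(2502)) = 50, since 50^2 = 2500 <= 2502 < 2601 = 51^2.
Iterate m_{i+1} = d_i*a_i - m_i, d_{i+1} = (2502 - m_{i+1}^2)/d_i, a_{i+1} = floor((a_0 + m_{i+1})/d_{i+1}):
  m_1 = 1*50 - 0 = 50, d_1 = (2502 - 50^2)/1 = 2/1 = 2, a_1 = floor((50 + 50)/2) = 50.
  m_2 = 2*50 - 50 = 50, d_2 = (2502 - 50^2)/2 = 2/2 = 1, a_2 = floor((50 + 50)/1) = 100.
  m_3 = 1*100 - 50 = 50, d_3 = (2502 - 50^2)/1 = 2/1 = 2: (m_3, d_3) = (m_1, d_1) = (50, 2), so from here the quotients repeat a_1, a_2; the period length is 2.
Hence the expansion of sqrt(2502) is a_0 = 50 followed by the repeating block 50, 100 (period 2).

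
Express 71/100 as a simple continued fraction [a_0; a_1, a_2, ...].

[0; 1, 2, 2, 4, 3]

Run the Euclidean algorithm on 71 and 100; the successive quotients are the partial quotients a_0, a_1, ... (each step inverts the fractional part left over by the previous one):
  71 = 0*100 + 71, so a_0 = 0.
  100 = 1*71 + 29, so a_1 = 1.
  71 = 2*29 + 13, so a_2 = 2.
  29 = 2*13 + 3, so a_3 = 2.
  13 = 4*3 + 1, so a_4 = 4.
  3 = 3*1 + 0, so a_5 = 3.
The remainder reaches 0 after 6 divisions, so the expansion has 6 partial quotients, read off in order.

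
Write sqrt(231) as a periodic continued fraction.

Write x_i = (sqrt(231) + m_i)/d_i with (m_0, d_0) = (0, 1). a_0 = floor(sqrt(231)) = 15, since 15^2 = 225 <= 231 < 256 = 16^2.
Iterate m_{i+1} = d_i*a_i - m_i, d_{i+1} = (231 - m_{i+1}^2)/d_i, a_{i+1} = floor((a_0 + m_{i+1})/d_{i+1}):
  m_1 = 1*15 - 0 = 15, d_1 = (231 - 15^2)/1 = 6/1 = 6, a_1 = floor((15 + 15)/6) = 5.
  m_2 = 6*5 - 15 = 15, d_2 = (231 - 15^2)/6 = 6/6 = 1, a_2 = floor((15 + 15)/1) = 30.
  m_3 = 1*30 - 15 = 15, d_3 = (231 - 15^2)/1 = 6/1 = 6: (m_3, d_3) = (m_1, d_1) = (15, 6), so from here the quotients repeat a_1, a_2; the period length is 2.
Hence the expansion of sqrt(231) is a_0 = 15 followed by the repeating block 5, 30 (period 2).

[15; (5, 30)]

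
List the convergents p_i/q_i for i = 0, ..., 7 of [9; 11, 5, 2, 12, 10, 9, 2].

9/1, 100/11, 509/56, 1118/123, 13925/1532, 140368/15443, 1277237/140519, 2694842/296481

Using the convergent recurrence p_i = a_i*p_{i-1} + p_{i-2}, q_i = a_i*q_{i-1} + q_{i-2} with p_{-2}=0, p_{-1}=1, q_{-2}=1, q_{-1}=0:
  i=0: a_0=9, p_0 = 9*1 + 0 = 9, q_0 = 9*0 + 1 = 1.
  i=1: a_1=11, p_1 = 11*9 + 1 = 100, q_1 = 11*1 + 0 = 11.
  i=2: a_2=5, p_2 = 5*100 + 9 = 509, q_2 = 5*11 + 1 = 56.
  i=3: a_3=2, p_3 = 2*509 + 100 = 1118, q_3 = 2*56 + 11 = 123.
  i=4: a_4=12, p_4 = 12*1118 + 509 = 13925, q_4 = 12*123 + 56 = 1532.
  i=5: a_5=10, p_5 = 10*13925 + 1118 = 140368, q_5 = 10*1532 + 123 = 15443.
  i=6: a_6=9, p_6 = 9*140368 + 13925 = 1277237, q_6 = 9*15443 + 1532 = 140519.
  i=7: a_7=2, p_7 = 2*1277237 + 140368 = 2694842, q_7 = 2*140519 + 15443 = 296481.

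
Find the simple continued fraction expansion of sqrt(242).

[15; (1, 1, 3, 1, 14, 1, 3, 1, 1, 30)]

Write x_i = (sqrt(242) + m_i)/d_i with (m_0, d_0) = (0, 1). a_0 = floor(sqrt(242)) = 15, since 15^2 = 225 <= 242 < 256 = 16^2.
Iterate m_{i+1} = d_i*a_i - m_i, d_{i+1} = (242 - m_{i+1}^2)/d_i, a_{i+1} = floor((a_0 + m_{i+1})/d_{i+1}):
  m_1 = 1*15 - 0 = 15, d_1 = (242 - 15^2)/1 = 17/1 = 17, a_1 = floor((15 + 15)/17) = 1.
  m_2 = 17*1 - 15 = 2, d_2 = (242 - 2^2)/17 = 238/17 = 14, a_2 = floor((15 + 2)/14) = 1.
  m_3 = 14*1 - 2 = 12, d_3 = (242 - 12^2)/14 = 98/14 = 7, a_3 = floor((15 + 12)/7) = 3.
  m_4 = 7*3 - 12 = 9, d_4 = (242 - 9^2)/7 = 161/7 = 23, a_4 = floor((15 + 9)/23) = 1.
  m_5 = 23*1 - 9 = 14, d_5 = (242 - 14^2)/23 = 46/23 = 2, a_5 = floor((15 + 14)/2) = 14.
  m_6 = 2*14 - 14 = 14, d_6 = (242 - 14^2)/2 = 46/2 = 23, a_6 = floor((15 + 14)/23) = 1.
  m_7 = 23*1 - 14 = 9, d_7 = (242 - 9^2)/23 = 161/23 = 7, a_7 = floor((15 + 9)/7) = 3.
  m_8 = 7*3 - 9 = 12, d_8 = (242 - 12^2)/7 = 98/7 = 14, a_8 = floor((15 + 12)/14) = 1.
  m_9 = 14*1 - 12 = 2, d_9 = (242 - 2^2)/14 = 238/14 = 17, a_9 = floor((15 + 2)/17) = 1.
  m_10 = 17*1 - 2 = 15, d_10 = (242 - 15^2)/17 = 17/17 = 1, a_10 = floor((15 + 15)/1) = 30.
  m_11 = 1*30 - 15 = 15, d_11 = (242 - 15^2)/1 = 17/1 = 17: (m_11, d_11) = (m_1, d_1) = (15, 17), so from here the quotients repeat a_1, ..., a_10; the period length is 10.
Hence the expansion of sqrt(242) is a_0 = 15 followed by the repeating block 1, 1, 3, 1, 14, 1, 3, 1, 1, 30 (period 10).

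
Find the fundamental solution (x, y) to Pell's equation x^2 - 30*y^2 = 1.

First expand sqrt(30) as a continued fraction. With x_i = (sqrt(30) + m_i)/d_i and (m_0, d_0) = (0, 1): a_0 = floor(sqrt(30)) = 5, since 5^2 = 25 <= 30 < 36 = 6^2.
Iterate m_{i+1} = d_i*a_i - m_i, d_{i+1} = (30 - m_{i+1}^2)/d_i, a_{i+1} = floor((a_0 + m_{i+1})/d_{i+1}):
  m_1 = 1*5 - 0 = 5, d_1 = (30 - 5^2)/1 = 5/1 = 5, a_1 = floor((5 + 5)/5) = 2.
  m_2 = 5*2 - 5 = 5, d_2 = (30 - 5^2)/5 = 5/5 = 1, a_2 = floor((5 + 5)/1) = 10.
  m_3 = 1*10 - 5 = 5, d_3 = (30 - 5^2)/1 = 5/1 = 5: (m_3, d_3) = (m_1, d_1) = (5, 5), so from here the quotients repeat a_1, a_2; the period length is 2.
So sqrt(30) = [5; (2, 10)] with period length k = 2.
k is even, so the fundamental solution of x^2 - 30y^2 = 1 is (p_{k-1}, q_{k-1}) = (p_1, q_1); compute convergents through index 1.
Convergents (p_i = a_i*p_{i-1} + p_{i-2}, q_i = a_i*q_{i-1} + q_{i-2} with p_{-2}=0, p_{-1}=1, q_{-2}=1, q_{-1}=0):
  i=0: a_0=5, p_0 = 5*1 + 0 = 5, q_0 = 5*0 + 1 = 1.
  i=1: a_1=2, p_1 = 2*5 + 1 = 11, q_1 = 2*1 + 0 = 2.
Check: 11^2 - 30*2^2 = 121 - 120 = 1, so (x, y) = (11, 2) solves the equation, and by the theorem it is the least positive solution.

(x, y) = (11, 2)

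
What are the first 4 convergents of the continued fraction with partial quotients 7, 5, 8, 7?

Using the convergent recurrence p_i = a_i*p_{i-1} + p_{i-2}, q_i = a_i*q_{i-1} + q_{i-2} with p_{-2}=0, p_{-1}=1, q_{-2}=1, q_{-1}=0:
  i=0: a_0=7, p_0 = 7*1 + 0 = 7, q_0 = 7*0 + 1 = 1.
  i=1: a_1=5, p_1 = 5*7 + 1 = 36, q_1 = 5*1 + 0 = 5.
  i=2: a_2=8, p_2 = 8*36 + 7 = 295, q_2 = 8*5 + 1 = 41.
  i=3: a_3=7, p_3 = 7*295 + 36 = 2101, q_3 = 7*41 + 5 = 292.

7/1, 36/5, 295/41, 2101/292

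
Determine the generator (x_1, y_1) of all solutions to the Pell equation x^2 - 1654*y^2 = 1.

(x, y) = (14885, 366)

First expand sqrt(1654) as a continued fraction. With x_i = (sqrt(1654) + m_i)/d_i and (m_0, d_0) = (0, 1): a_0 = floor(sqrt(1654)) = 40, since 40^2 = 1600 <= 1654 < 1681 = 41^2.
Iterate m_{i+1} = d_i*a_i - m_i, d_{i+1} = (1654 - m_{i+1}^2)/d_i, a_{i+1} = floor((a_0 + m_{i+1})/d_{i+1}):
  m_1 = 1*40 - 0 = 40, d_1 = (1654 - 40^2)/1 = 54/1 = 54, a_1 = floor((40 + 40)/54) = 1.
  m_2 = 54*1 - 40 = 14, d_2 = (1654 - 14^2)/54 = 1458/54 = 27, a_2 = floor((40 + 14)/27) = 2.
  m_3 = 27*2 - 14 = 40, d_3 = (1654 - 40^2)/27 = 54/27 = 2, a_3 = floor((40 + 40)/2) = 40.
  m_4 = 2*40 - 40 = 40, d_4 = (1654 - 40^2)/2 = 54/2 = 27, a_4 = floor((40 + 40)/27) = 2.
  m_5 = 27*2 - 40 = 14, d_5 = (1654 - 14^2)/27 = 1458/27 = 54, a_5 = floor((40 + 14)/54) = 1.
  m_6 = 54*1 - 14 = 40, d_6 = (1654 - 40^2)/54 = 54/54 = 1, a_6 = floor((40 + 40)/1) = 80.
  m_7 = 1*80 - 40 = 40, d_7 = (1654 - 40^2)/1 = 54/1 = 54: (m_7, d_7) = (m_1, d_1) = (40, 54), so from here the quotients repeat a_1, ..., a_6; the period length is 6.
So sqrt(1654) = [40; (1, 2, 40, 2, 1, 80)] with period length k = 6.
k is even, so the fundamental solution of x^2 - 1654y^2 = 1 is (p_{k-1}, q_{k-1}) = (p_5, q_5); compute convergents through index 5.
Convergents (p_i = a_i*p_{i-1} + p_{i-2}, q_i = a_i*q_{i-1} + q_{i-2} with p_{-2}=0, p_{-1}=1, q_{-2}=1, q_{-1}=0):
  i=0: a_0=40, p_0 = 40*1 + 0 = 40, q_0 = 40*0 + 1 = 1.
  i=1: a_1=1, p_1 = 1*40 + 1 = 41, q_1 = 1*1 + 0 = 1.
  i=2: a_2=2, p_2 = 2*41 + 40 = 122, q_2 = 2*1 + 1 = 3.
  i=3: a_3=40, p_3 = 40*122 + 41 = 4921, q_3 = 40*3 + 1 = 121.
  i=4: a_4=2, p_4 = 2*4921 + 122 = 9964, q_4 = 2*121 + 3 = 245.
  i=5: a_5=1, p_5 = 1*9964 + 4921 = 14885, q_5 = 1*245 + 121 = 366.
Check: 14885^2 - 1654*366^2 = 221563225 - 221563224 = 1, so (x, y) = (14885, 366) solves the equation, and by the theorem it is the least positive solution.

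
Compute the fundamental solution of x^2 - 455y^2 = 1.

First expand sqrt(455) as a continued fraction. With x_i = (sqrt(455) + m_i)/d_i and (m_0, d_0) = (0, 1): a_0 = floor(sqrt(455)) = 21, since 21^2 = 441 <= 455 < 484 = 22^2.
Iterate m_{i+1} = d_i*a_i - m_i, d_{i+1} = (455 - m_{i+1}^2)/d_i, a_{i+1} = floor((a_0 + m_{i+1})/d_{i+1}):
  m_1 = 1*21 - 0 = 21, d_1 = (455 - 21^2)/1 = 14/1 = 14, a_1 = floor((21 + 21)/14) = 3.
  m_2 = 14*3 - 21 = 21, d_2 = (455 - 21^2)/14 = 14/14 = 1, a_2 = floor((21 + 21)/1) = 42.
  m_3 = 1*42 - 21 = 21, d_3 = (455 - 21^2)/1 = 14/1 = 14: (m_3, d_3) = (m_1, d_1) = (21, 14), so from here the quotients repeat a_1, a_2; the period length is 2.
So sqrt(455) = [21; (3, 42)] with period length k = 2.
k is even, so the fundamental solution of x^2 - 455y^2 = 1 is (p_{k-1}, q_{k-1}) = (p_1, q_1); compute convergents through index 1.
Convergents (p_i = a_i*p_{i-1} + p_{i-2}, q_i = a_i*q_{i-1} + q_{i-2} with p_{-2}=0, p_{-1}=1, q_{-2}=1, q_{-1}=0):
  i=0: a_0=21, p_0 = 21*1 + 0 = 21, q_0 = 21*0 + 1 = 1.
  i=1: a_1=3, p_1 = 3*21 + 1 = 64, q_1 = 3*1 + 0 = 3.
Check: 64^2 - 455*3^2 = 4096 - 4095 = 1, so (x, y) = (64, 3) solves the equation, and by the theorem it is the least positive solution.

(x, y) = (64, 3)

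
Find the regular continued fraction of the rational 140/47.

[2; 1, 46]

Run the Euclidean algorithm on 140 and 47; the successive quotients are the partial quotients a_0, a_1, ... (each step inverts the fractional part left over by the previous one):
  140 = 2*47 + 46, so a_0 = 2.
  47 = 1*46 + 1, so a_1 = 1.
  46 = 46*1 + 0, so a_2 = 46.
The remainder reaches 0 after 3 divisions, so the expansion has 3 partial quotients, read off in order.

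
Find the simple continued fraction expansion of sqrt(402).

Write x_i = (sqrt(402) + m_i)/d_i with (m_0, d_0) = (0, 1). a_0 = floor(sqrt(402)) = 20, since 20^2 = 400 <= 402 < 441 = 21^2.
Iterate m_{i+1} = d_i*a_i - m_i, d_{i+1} = (402 - m_{i+1}^2)/d_i, a_{i+1} = floor((a_0 + m_{i+1})/d_{i+1}):
  m_1 = 1*20 - 0 = 20, d_1 = (402 - 20^2)/1 = 2/1 = 2, a_1 = floor((20 + 20)/2) = 20.
  m_2 = 2*20 - 20 = 20, d_2 = (402 - 20^2)/2 = 2/2 = 1, a_2 = floor((20 + 20)/1) = 40.
  m_3 = 1*40 - 20 = 20, d_3 = (402 - 20^2)/1 = 2/1 = 2: (m_3, d_3) = (m_1, d_1) = (20, 2), so from here the quotients repeat a_1, a_2; the period length is 2.
Hence the expansion of sqrt(402) is a_0 = 20 followed by the repeating block 20, 40 (period 2).

[20; (20, 40)]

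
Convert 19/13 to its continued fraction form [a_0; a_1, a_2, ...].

[1; 2, 6]

Run the Euclidean algorithm on 19 and 13; the successive quotients are the partial quotients a_0, a_1, ... (each step inverts the fractional part left over by the previous one):
  19 = 1*13 + 6, so a_0 = 1.
  13 = 2*6 + 1, so a_1 = 2.
  6 = 6*1 + 0, so a_2 = 6.
The remainder reaches 0 after 3 divisions, so the expansion has 3 partial quotients, read off in order.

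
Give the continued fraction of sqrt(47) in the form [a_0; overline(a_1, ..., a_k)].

[6; overline(1, 5, 1, 12)]

Write x_i = (sqrt(47) + m_i)/d_i with (m_0, d_0) = (0, 1). a_0 = floor(sqrt(47)) = 6, since 6^2 = 36 <= 47 < 49 = 7^2.
Iterate m_{i+1} = d_i*a_i - m_i, d_{i+1} = (47 - m_{i+1}^2)/d_i, a_{i+1} = floor((a_0 + m_{i+1})/d_{i+1}):
  m_1 = 1*6 - 0 = 6, d_1 = (47 - 6^2)/1 = 11/1 = 11, a_1 = floor((6 + 6)/11) = 1.
  m_2 = 11*1 - 6 = 5, d_2 = (47 - 5^2)/11 = 22/11 = 2, a_2 = floor((6 + 5)/2) = 5.
  m_3 = 2*5 - 5 = 5, d_3 = (47 - 5^2)/2 = 22/2 = 11, a_3 = floor((6 + 5)/11) = 1.
  m_4 = 11*1 - 5 = 6, d_4 = (47 - 6^2)/11 = 11/11 = 1, a_4 = floor((6 + 6)/1) = 12.
  m_5 = 1*12 - 6 = 6, d_5 = (47 - 6^2)/1 = 11/1 = 11: (m_5, d_5) = (m_1, d_1) = (6, 11), so from here the quotients repeat a_1, ..., a_4; the period length is 4.
Hence the expansion of sqrt(47) is a_0 = 6 followed by the repeating block 1, 5, 1, 12 (period 4).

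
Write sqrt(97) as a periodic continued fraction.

Write x_i = (sqrt(97) + m_i)/d_i with (m_0, d_0) = (0, 1). a_0 = floor(sqrt(97)) = 9, since 9^2 = 81 <= 97 < 100 = 10^2.
Iterate m_{i+1} = d_i*a_i - m_i, d_{i+1} = (97 - m_{i+1}^2)/d_i, a_{i+1} = floor((a_0 + m_{i+1})/d_{i+1}):
  m_1 = 1*9 - 0 = 9, d_1 = (97 - 9^2)/1 = 16/1 = 16, a_1 = floor((9 + 9)/16) = 1.
  m_2 = 16*1 - 9 = 7, d_2 = (97 - 7^2)/16 = 48/16 = 3, a_2 = floor((9 + 7)/3) = 5.
  m_3 = 3*5 - 7 = 8, d_3 = (97 - 8^2)/3 = 33/3 = 11, a_3 = floor((9 + 8)/11) = 1.
  m_4 = 11*1 - 8 = 3, d_4 = (97 - 3^2)/11 = 88/11 = 8, a_4 = floor((9 + 3)/8) = 1.
  m_5 = 8*1 - 3 = 5, d_5 = (97 - 5^2)/8 = 72/8 = 9, a_5 = floor((9 + 5)/9) = 1.
  m_6 = 9*1 - 5 = 4, d_6 = (97 - 4^2)/9 = 81/9 = 9, a_6 = floor((9 + 4)/9) = 1.
  m_7 = 9*1 - 4 = 5, d_7 = (97 - 5^2)/9 = 72/9 = 8, a_7 = floor((9 + 5)/8) = 1.
  m_8 = 8*1 - 5 = 3, d_8 = (97 - 3^2)/8 = 88/8 = 11, a_8 = floor((9 + 3)/11) = 1.
  m_9 = 11*1 - 3 = 8, d_9 = (97 - 8^2)/11 = 33/11 = 3, a_9 = floor((9 + 8)/3) = 5.
  m_10 = 3*5 - 8 = 7, d_10 = (97 - 7^2)/3 = 48/3 = 16, a_10 = floor((9 + 7)/16) = 1.
  m_11 = 16*1 - 7 = 9, d_11 = (97 - 9^2)/16 = 16/16 = 1, a_11 = floor((9 + 9)/1) = 18.
  m_12 = 1*18 - 9 = 9, d_12 = (97 - 9^2)/1 = 16/1 = 16: (m_12, d_12) = (m_1, d_1) = (9, 16), so from here the quotients repeat a_1, ..., a_11; the period length is 11.
Hence the expansion of sqrt(97) is a_0 = 9 followed by the repeating block 1, 5, 1, 1, 1, 1, 1, 1, 5, 1, 18 (period 11).

[9; (1, 5, 1, 1, 1, 1, 1, 1, 5, 1, 18)]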